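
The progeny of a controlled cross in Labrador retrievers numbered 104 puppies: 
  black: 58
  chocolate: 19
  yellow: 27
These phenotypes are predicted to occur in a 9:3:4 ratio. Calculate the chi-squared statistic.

0.056

Total ratio parts = 16. Expected numbers out of 104:
  black: 104 × 9/16 = 58.5
  chocolate: 104 × 3/16 = 19.5
  yellow: 104 × 4/16 = 26
χ² = Σ (O − E)² / E
  black: (58 − 58.5)² / 58.5 = 0.0043
  chocolate: (19 − 19.5)² / 19.5 = 0.0128
  yellow: (27 − 26)² / 26 = 0.0385
χ² = 0.0043 + 0.0128 + 0.0385 = 0.0556 ≈ 0.056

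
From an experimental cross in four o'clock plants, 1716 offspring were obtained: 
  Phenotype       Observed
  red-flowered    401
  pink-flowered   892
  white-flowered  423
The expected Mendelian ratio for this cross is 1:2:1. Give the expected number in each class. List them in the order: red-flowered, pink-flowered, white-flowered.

429, 858, 429

Total ratio parts = 4. Expected numbers out of 1716:
  red-flowered: 1716 × 1/4 = 429
  pink-flowered: 1716 × 2/4 = 858
  white-flowered: 1716 × 1/4 = 429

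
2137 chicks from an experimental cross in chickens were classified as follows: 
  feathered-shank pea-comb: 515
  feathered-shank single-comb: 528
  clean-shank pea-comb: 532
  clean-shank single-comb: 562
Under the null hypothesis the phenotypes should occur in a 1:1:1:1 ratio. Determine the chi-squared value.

Total ratio parts = 4. Expected numbers out of 2137:
  feathered-shank pea-comb: 2137 × 1/4 = 534.25
  feathered-shank single-comb: 2137 × 1/4 = 534.25
  clean-shank pea-comb: 2137 × 1/4 = 534.25
  clean-shank single-comb: 2137 × 1/4 = 534.25
χ² = Σ (O − E)² / E
  feathered-shank pea-comb: (515 − 534.25)² / 534.25 = 0.6936
  feathered-shank single-comb: (528 − 534.25)² / 534.25 = 0.0731
  clean-shank pea-comb: (532 − 534.25)² / 534.25 = 0.0095
  clean-shank single-comb: (562 − 534.25)² / 534.25 = 1.4414
χ² = 0.6936 + 0.0731 + 0.0095 + 1.4414 = 2.2176 ≈ 2.218

2.218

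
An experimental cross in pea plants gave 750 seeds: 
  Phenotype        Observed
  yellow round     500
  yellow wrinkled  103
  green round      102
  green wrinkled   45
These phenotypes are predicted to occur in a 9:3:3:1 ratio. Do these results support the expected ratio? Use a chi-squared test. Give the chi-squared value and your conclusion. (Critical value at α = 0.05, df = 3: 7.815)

The 9:3:3:1 ratio has 16 parts, so with N = 750 the expected counts are:
  yellow round: 750 × 9/16 = 421.875
  yellow wrinkled: 750 × 3/16 = 140.625
  green round: 750 × 3/16 = 140.625
  green wrinkled: 750 × 1/16 = 46.875
χ² = Σ (O − E)² / E
  yellow round: (500 − 421.875)² / 421.875 = 14.4676
  yellow wrinkled: (103 − 140.625)² / 140.625 = 10.0668
  green round: (102 − 140.625)² / 140.625 = 10.6090
  green wrinkled: (45 − 46.875)² / 46.875 = 0.0750
χ² = 14.4676 + 10.0668 + 10.6090 + 0.0750 = 35.2184 ≈ 35.218
Degrees of freedom = 4 − 1 = 3; critical value at α = 0.05 is 7.815.
Since 35.218 > 7.815, we reject the null hypothesis — the data do not fit the 9:3:3:1 ratio.

35.218; not consistent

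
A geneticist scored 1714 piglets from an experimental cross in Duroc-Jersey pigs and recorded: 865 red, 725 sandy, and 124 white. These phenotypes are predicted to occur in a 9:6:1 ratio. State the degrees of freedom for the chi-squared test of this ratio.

2

A goodness-of-fit test with 3 phenotype classes has df = 3 − 1 = 2.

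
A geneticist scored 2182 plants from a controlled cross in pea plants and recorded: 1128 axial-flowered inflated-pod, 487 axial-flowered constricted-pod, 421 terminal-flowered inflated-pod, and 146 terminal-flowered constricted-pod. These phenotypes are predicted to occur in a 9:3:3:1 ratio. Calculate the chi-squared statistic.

23.893

The 9:3:3:1 ratio has 16 parts, so with N = 2182 the expected counts are:
  axial-flowered inflated-pod: 2182 × 9/16 = 1227.375
  axial-flowered constricted-pod: 2182 × 3/16 = 409.125
  terminal-flowered inflated-pod: 2182 × 3/16 = 409.125
  terminal-flowered constricted-pod: 2182 × 1/16 = 136.375
χ² = Σ (O − E)² / E
  axial-flowered inflated-pod: (1128 − 1227.375)² / 1227.375 = 8.0459
  axial-flowered constricted-pod: (487 − 409.125)² / 409.125 = 14.8231
  terminal-flowered inflated-pod: (421 − 409.125)² / 409.125 = 0.3447
  terminal-flowered constricted-pod: (146 − 136.375)² / 136.375 = 0.6793
χ² = 8.0459 + 14.8231 + 0.3447 + 0.6793 = 23.893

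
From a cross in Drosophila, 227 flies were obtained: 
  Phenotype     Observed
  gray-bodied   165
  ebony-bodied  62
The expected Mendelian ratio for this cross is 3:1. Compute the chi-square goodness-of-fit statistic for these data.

Under the 3:1 hypothesis (Σ ratio = 4, N = 227):
  gray-bodied: 227 × 3/4 = 170.25
  ebony-bodied: 227 × 1/4 = 56.75
χ² = Σ (O − E)² / E
  gray-bodied: (165 − 170.25)² / 170.25 = 0.1619
  ebony-bodied: (62 − 56.75)² / 56.75 = 0.4857
χ² = 0.1619 + 0.4857 = 0.6476 ≈ 0.648

0.648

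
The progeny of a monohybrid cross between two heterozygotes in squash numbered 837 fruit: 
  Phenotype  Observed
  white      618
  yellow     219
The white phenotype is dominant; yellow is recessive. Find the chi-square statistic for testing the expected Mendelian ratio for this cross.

0.606

For a monohybrid cross between heterozygotes with complete dominance, the expected phenotypic ratio is 3:1.
Total ratio parts = 4. Expected numbers out of 837:
  white: 837 × 3/4 = 627.75
  yellow: 837 × 1/4 = 209.25
χ² = Σ (O − E)² / E
  white: (618 − 627.75)² / 627.75 = 0.1514
  yellow: (219 − 209.25)² / 209.25 = 0.4543
χ² = 0.1514 + 0.4543 = 0.6057 ≈ 0.606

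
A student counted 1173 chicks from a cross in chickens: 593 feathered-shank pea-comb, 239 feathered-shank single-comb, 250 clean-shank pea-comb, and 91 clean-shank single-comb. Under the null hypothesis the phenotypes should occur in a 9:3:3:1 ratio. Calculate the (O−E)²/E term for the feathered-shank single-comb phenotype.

Expected counts for N = 1173 under a 9:3:3:1 ratio (total parts = 16):
  feathered-shank pea-comb: 1173 × 9/16 = 659.8125
  feathered-shank single-comb: 1173 × 3/16 = 219.9375
  clean-shank pea-comb: 1173 × 3/16 = 219.9375
  clean-shank single-comb: 1173 × 1/16 = 73.3125
Contribution of feathered-shank single-comb: (239 − 219.9375)² / 219.9375 = 1.6522

1.652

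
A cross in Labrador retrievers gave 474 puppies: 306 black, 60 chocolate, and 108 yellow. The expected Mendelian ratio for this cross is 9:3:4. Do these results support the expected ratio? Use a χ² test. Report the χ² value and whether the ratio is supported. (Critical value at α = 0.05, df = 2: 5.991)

Total ratio parts = 16. Expected numbers out of 474:
  black: 474 × 9/16 = 266.625
  chocolate: 474 × 3/16 = 88.875
  yellow: 474 × 4/16 = 118.5
χ² = Σ (O − E)² / E
  black: (306 − 266.625)² / 266.625 = 5.8149
  chocolate: (60 − 88.875)² / 88.875 = 9.3813
  yellow: (108 − 118.5)² / 118.5 = 0.9304
χ² = 5.8149 + 9.3813 + 0.9304 = 16.1266 ≈ 16.127
Degrees of freedom = 3 − 1 = 2; critical value at α = 0.05 is 5.991.
Since 16.127 > 5.991, we reject the null hypothesis — the data do not fit the 9:3:4 ratio.

16.127; not consistent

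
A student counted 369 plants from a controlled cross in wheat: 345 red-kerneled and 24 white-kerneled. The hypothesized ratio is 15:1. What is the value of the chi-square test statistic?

Total ratio parts = 16. Expected numbers out of 369:
  red-kerneled: 369 × 15/16 = 345.9375
  white-kerneled: 369 × 1/16 = 23.0625
χ² = Σ (O − E)² / E
  red-kerneled: (345 − 345.9375)² / 345.9375 = 0.0025
  white-kerneled: (24 − 23.0625)² / 23.0625 = 0.0381
χ² = 0.0025 + 0.0381 = 0.0406 ≈ 0.041

0.041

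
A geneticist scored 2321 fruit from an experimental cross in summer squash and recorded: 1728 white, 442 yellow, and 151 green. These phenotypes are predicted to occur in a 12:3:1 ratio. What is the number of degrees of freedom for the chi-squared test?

2

A goodness-of-fit test with 3 phenotype classes has df = 3 − 1 = 2.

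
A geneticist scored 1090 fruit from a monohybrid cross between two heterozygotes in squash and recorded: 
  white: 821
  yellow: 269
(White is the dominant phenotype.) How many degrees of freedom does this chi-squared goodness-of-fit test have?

1

For a monohybrid cross between heterozygotes with complete dominance, the expected phenotypic ratio is 3:1.
A goodness-of-fit test with 2 phenotype classes has df = 2 − 1 = 1.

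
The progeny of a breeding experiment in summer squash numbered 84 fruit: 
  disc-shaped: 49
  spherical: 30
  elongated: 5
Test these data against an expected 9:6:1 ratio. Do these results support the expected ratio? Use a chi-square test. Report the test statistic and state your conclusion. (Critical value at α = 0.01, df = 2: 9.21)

0.148; consistent

Under the 9:6:1 hypothesis (Σ ratio = 16, N = 84):
  disc-shaped: 84 × 9/16 = 47.25
  spherical: 84 × 6/16 = 31.5
  elongated: 84 × 1/16 = 5.25
χ² = Σ (O − E)² / E
  disc-shaped: (49 − 47.25)² / 47.25 = 0.0648
  spherical: (30 − 31.5)² / 31.5 = 0.0714
  elongated: (5 − 5.25)² / 5.25 = 0.0119
χ² = 0.0648 + 0.0714 + 0.0119 = 0.1481 ≈ 0.148
Degrees of freedom = 3 − 1 = 2; critical value at α = 0.01 is 9.21.
Since 0.148 < 9.21, we fail to reject the null hypothesis — the data are consistent with the 9:6:1 ratio.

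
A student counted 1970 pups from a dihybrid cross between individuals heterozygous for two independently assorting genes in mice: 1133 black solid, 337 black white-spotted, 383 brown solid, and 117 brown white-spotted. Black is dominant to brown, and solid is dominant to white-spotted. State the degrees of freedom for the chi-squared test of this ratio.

3

A dihybrid F₂ with independent assortment and complete dominance at both loci gives a 9:3:3:1 phenotypic ratio.
A goodness-of-fit test with 4 phenotype classes has df = 4 − 1 = 3.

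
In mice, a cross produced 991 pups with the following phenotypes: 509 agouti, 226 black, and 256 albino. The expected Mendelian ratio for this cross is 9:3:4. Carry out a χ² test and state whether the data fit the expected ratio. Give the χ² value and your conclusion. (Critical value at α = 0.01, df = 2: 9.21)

Expected counts for N = 991 under a 9:3:4 ratio (total parts = 16):
  agouti: 991 × 9/16 = 557.4375
  black: 991 × 3/16 = 185.8125
  albino: 991 × 4/16 = 247.75
χ² = Σ (O − E)² / E
  agouti: (509 − 557.4375)² / 557.4375 = 4.2089
  black: (226 − 185.8125)² / 185.8125 = 8.6917
  albino: (256 − 247.75)² / 247.75 = 0.2747
χ² = 4.2089 + 8.6917 + 0.2747 = 13.1753 ≈ 13.175
Degrees of freedom = 3 − 1 = 2; critical value at α = 0.01 is 9.21.
Since 13.175 > 9.21, we reject the null hypothesis — the data do not fit the 9:3:4 ratio.

13.175; not consistent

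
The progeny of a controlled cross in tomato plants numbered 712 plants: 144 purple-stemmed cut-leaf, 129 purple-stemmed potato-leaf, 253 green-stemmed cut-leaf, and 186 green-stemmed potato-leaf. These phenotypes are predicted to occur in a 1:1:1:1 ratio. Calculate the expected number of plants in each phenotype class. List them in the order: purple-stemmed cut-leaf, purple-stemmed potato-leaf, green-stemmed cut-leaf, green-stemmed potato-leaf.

178, 178, 178, 178

Total ratio parts = 4. Expected numbers out of 712:
  purple-stemmed cut-leaf: 712 × 1/4 = 178
  purple-stemmed potato-leaf: 712 × 1/4 = 178
  green-stemmed cut-leaf: 712 × 1/4 = 178
  green-stemmed potato-leaf: 712 × 1/4 = 178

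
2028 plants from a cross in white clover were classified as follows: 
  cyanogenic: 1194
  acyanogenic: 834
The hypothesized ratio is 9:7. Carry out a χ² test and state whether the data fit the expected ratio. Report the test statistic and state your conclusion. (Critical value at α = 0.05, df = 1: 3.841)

The 9:7 ratio has 16 parts, so with N = 2028 the expected counts are:
  cyanogenic: 2028 × 9/16 = 1140.75
  acyanogenic: 2028 × 7/16 = 887.25
χ² = Σ (O − E)² / E
  cyanogenic: (1194 − 1140.75)² / 1140.75 = 2.4857
  acyanogenic: (834 − 887.25)² / 887.25 = 3.1959
χ² = 2.4857 + 3.1959 = 5.6816 ≈ 5.682
Degrees of freedom = 2 − 1 = 1; critical value at α = 0.05 is 3.841.
Since 5.682 > 3.841, we reject the null hypothesis — the data do not fit the 9:7 ratio.

5.682; not consistent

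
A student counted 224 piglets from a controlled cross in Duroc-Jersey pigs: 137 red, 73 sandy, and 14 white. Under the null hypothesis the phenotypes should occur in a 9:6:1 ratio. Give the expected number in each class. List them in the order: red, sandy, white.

Total ratio parts = 16. Expected numbers out of 224:
  red: 224 × 9/16 = 126
  sandy: 224 × 6/16 = 84
  white: 224 × 1/16 = 14

126, 84, 14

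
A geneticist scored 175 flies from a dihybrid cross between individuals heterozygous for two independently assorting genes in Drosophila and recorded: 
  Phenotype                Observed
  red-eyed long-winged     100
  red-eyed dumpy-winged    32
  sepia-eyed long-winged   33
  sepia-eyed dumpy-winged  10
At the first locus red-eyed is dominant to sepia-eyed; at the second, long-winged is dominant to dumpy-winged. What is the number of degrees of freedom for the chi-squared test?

A dihybrid F₂ with independent assortment and complete dominance at both loci gives a 9:3:3:1 phenotypic ratio.
A goodness-of-fit test with 4 phenotype classes has df = 4 − 1 = 3.

3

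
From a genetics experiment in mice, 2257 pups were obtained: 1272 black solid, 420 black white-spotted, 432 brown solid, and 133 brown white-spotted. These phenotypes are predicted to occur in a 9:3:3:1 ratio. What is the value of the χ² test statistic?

0.673

Under the 9:3:3:1 hypothesis (Σ ratio = 16, N = 2257):
  black solid: 2257 × 9/16 = 1269.5625
  black white-spotted: 2257 × 3/16 = 423.1875
  brown solid: 2257 × 3/16 = 423.1875
  brown white-spotted: 2257 × 1/16 = 141.0625
χ² = Σ (O − E)² / E
  black solid: (1272 − 1269.5625)² / 1269.5625 = 0.0047
  black white-spotted: (420 − 423.1875)² / 423.1875 = 0.0240
  brown solid: (432 − 423.1875)² / 423.1875 = 0.1835
  brown white-spotted: (133 − 141.0625)² / 141.0625 = 0.4608
χ² = 0.0047 + 0.0240 + 0.1835 + 0.4608 = 0.673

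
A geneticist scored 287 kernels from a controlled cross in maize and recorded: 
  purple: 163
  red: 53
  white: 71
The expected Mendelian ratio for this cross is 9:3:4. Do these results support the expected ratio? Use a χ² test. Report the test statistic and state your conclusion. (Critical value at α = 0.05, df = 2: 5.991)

Expected counts for N = 287 under a 9:3:4 ratio (total parts = 16):
  purple: 287 × 9/16 = 161.4375
  red: 287 × 3/16 = 53.8125
  white: 287 × 4/16 = 71.75
χ² = Σ (O − E)² / E
  purple: (163 − 161.4375)² / 161.4375 = 0.0151
  red: (53 − 53.8125)² / 53.8125 = 0.0123
  white: (71 − 71.75)² / 71.75 = 0.0078
χ² = 0.0151 + 0.0123 + 0.0078 = 0.0352 ≈ 0.035
Degrees of freedom = 3 − 1 = 2; critical value at α = 0.05 is 5.991.
Since 0.035 < 5.991, we fail to reject the null hypothesis — the data are consistent with the 9:3:4 ratio.

0.035; consistent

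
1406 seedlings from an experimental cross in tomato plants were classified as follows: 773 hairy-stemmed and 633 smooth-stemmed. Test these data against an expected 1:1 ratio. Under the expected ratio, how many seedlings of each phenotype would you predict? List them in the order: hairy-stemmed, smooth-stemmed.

703, 703

The 1:1 ratio has 2 parts, so with N = 1406 the expected counts are:
  hairy-stemmed: 1406 × 1/2 = 703
  smooth-stemmed: 1406 × 1/2 = 703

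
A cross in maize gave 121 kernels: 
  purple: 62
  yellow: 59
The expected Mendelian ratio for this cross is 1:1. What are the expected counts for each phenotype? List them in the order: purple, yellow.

60.5, 60.5

Total ratio parts = 2. Expected numbers out of 121:
  purple: 121 × 1/2 = 60.5
  yellow: 121 × 1/2 = 60.5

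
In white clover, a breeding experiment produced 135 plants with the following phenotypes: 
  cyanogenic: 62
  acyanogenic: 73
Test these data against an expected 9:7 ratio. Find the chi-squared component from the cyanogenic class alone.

The 9:7 ratio has 16 parts, so with N = 135 the expected counts are:
  cyanogenic: 135 × 9/16 = 75.9375
  acyanogenic: 135 × 7/16 = 59.0625
Contribution of cyanogenic: (62 − 75.9375)² / 75.9375 = 2.5581

2.558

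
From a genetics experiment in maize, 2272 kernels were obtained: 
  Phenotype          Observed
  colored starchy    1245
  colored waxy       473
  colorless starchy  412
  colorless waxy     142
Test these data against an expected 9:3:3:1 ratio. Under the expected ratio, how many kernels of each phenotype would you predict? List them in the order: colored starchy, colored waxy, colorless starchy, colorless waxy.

Total ratio parts = 16. Expected numbers out of 2272:
  colored starchy: 2272 × 9/16 = 1278
  colored waxy: 2272 × 3/16 = 426
  colorless starchy: 2272 × 3/16 = 426
  colorless waxy: 2272 × 1/16 = 142

1278, 426, 426, 142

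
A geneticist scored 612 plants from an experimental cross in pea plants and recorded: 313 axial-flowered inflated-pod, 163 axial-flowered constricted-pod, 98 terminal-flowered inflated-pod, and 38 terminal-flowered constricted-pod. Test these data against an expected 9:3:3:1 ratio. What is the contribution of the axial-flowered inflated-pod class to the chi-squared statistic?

2.837

Expected counts for N = 612 under a 9:3:3:1 ratio (total parts = 16):
  axial-flowered inflated-pod: 612 × 9/16 = 344.25
  axial-flowered constricted-pod: 612 × 3/16 = 114.75
  terminal-flowered inflated-pod: 612 × 3/16 = 114.75
  terminal-flowered constricted-pod: 612 × 1/16 = 38.25
Contribution of axial-flowered inflated-pod: (313 − 344.25)² / 344.25 = 2.8368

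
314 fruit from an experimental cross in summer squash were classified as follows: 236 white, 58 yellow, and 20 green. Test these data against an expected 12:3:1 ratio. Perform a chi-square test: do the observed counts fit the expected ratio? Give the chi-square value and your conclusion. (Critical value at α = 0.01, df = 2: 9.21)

Expected counts for N = 314 under a 12:3:1 ratio (total parts = 16):
  white: 314 × 12/16 = 235.5
  yellow: 314 × 3/16 = 58.875
  green: 314 × 1/16 = 19.625
χ² = Σ (O − E)² / E
  white: (236 − 235.5)² / 235.5 = 0.0011
  yellow: (58 − 58.875)² / 58.875 = 0.0130
  green: (20 − 19.625)² / 19.625 = 0.0072
χ² = 0.0011 + 0.0130 + 0.0072 = 0.0213 ≈ 0.021
Degrees of freedom = 3 − 1 = 2; critical value at α = 0.01 is 9.21.
Since 0.021 < 9.21, we fail to reject the null hypothesis — the data are consistent with the 12:3:1 ratio.

0.021; consistent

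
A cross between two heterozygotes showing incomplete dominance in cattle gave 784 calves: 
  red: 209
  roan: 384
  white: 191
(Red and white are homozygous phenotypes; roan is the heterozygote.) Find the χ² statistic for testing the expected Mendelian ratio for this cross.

With incomplete dominance, a heterozygote × heterozygote cross gives a 1:2:1 phenotypic ratio.
Expected counts for N = 784 under a 1:2:1 ratio (total parts = 4):
  red: 784 × 1/4 = 196
  roan: 784 × 2/4 = 392
  white: 784 × 1/4 = 196
χ² = Σ (O − E)² / E
  red: (209 − 196)² / 196 = 0.8622
  roan: (384 − 392)² / 392 = 0.1633
  white: (191 − 196)² / 196 = 0.1276
χ² = 0.8622 + 0.1633 + 0.1276 = 1.1531 ≈ 1.153

1.153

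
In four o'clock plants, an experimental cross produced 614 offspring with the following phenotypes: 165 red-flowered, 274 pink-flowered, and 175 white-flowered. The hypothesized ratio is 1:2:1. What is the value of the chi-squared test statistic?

7.420

Total ratio parts = 4. Expected numbers out of 614:
  red-flowered: 614 × 1/4 = 153.5
  pink-flowered: 614 × 2/4 = 307
  white-flowered: 614 × 1/4 = 153.5
χ² = Σ (O − E)² / E
  red-flowered: (165 − 153.5)² / 153.5 = 0.8616
  pink-flowered: (274 − 307)² / 307 = 3.5472
  white-flowered: (175 − 153.5)² / 153.5 = 3.0114
χ² = 0.8616 + 3.5472 + 3.0114 = 7.4202 ≈ 7.420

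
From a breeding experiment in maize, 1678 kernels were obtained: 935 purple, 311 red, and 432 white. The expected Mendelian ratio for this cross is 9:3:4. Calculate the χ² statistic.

The 9:3:4 ratio has 16 parts, so with N = 1678 the expected counts are:
  purple: 1678 × 9/16 = 943.875
  red: 1678 × 3/16 = 314.625
  white: 1678 × 4/16 = 419.5
χ² = Σ (O − E)² / E
  purple: (935 − 943.875)² / 943.875 = 0.0834
  red: (311 − 314.625)² / 314.625 = 0.0418
  white: (432 − 419.5)² / 419.5 = 0.3725
χ² = 0.0834 + 0.0418 + 0.3725 = 0.4977 ≈ 0.498

0.498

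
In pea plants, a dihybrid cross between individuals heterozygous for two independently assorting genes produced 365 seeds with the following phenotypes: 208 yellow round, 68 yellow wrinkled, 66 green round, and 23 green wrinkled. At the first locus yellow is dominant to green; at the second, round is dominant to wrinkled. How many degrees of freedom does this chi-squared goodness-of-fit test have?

A dihybrid F₂ with independent assortment and complete dominance at both loci gives a 9:3:3:1 phenotypic ratio.
A goodness-of-fit test with 4 phenotype classes has df = 4 − 1 = 3.

3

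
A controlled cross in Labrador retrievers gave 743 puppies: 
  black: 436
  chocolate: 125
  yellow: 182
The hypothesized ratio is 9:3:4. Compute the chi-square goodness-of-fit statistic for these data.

2.327

Expected counts for N = 743 under a 9:3:4 ratio (total parts = 16):
  black: 743 × 9/16 = 417.9375
  chocolate: 743 × 3/16 = 139.3125
  yellow: 743 × 4/16 = 185.75
χ² = Σ (O − E)² / E
  black: (436 − 417.9375)² / 417.9375 = 0.7806
  chocolate: (125 − 139.3125)² / 139.3125 = 1.4704
  yellow: (182 − 185.75)² / 185.75 = 0.0757
χ² = 0.7806 + 1.4704 + 0.0757 = 2.3267 ≈ 2.327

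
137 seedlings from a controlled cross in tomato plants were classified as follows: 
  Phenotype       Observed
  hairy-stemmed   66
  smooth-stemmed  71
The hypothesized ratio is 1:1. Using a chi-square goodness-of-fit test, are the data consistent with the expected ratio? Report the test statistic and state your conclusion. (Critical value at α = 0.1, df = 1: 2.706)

0.182; consistent

Total ratio parts = 2. Expected numbers out of 137:
  hairy-stemmed: 137 × 1/2 = 68.5
  smooth-stemmed: 137 × 1/2 = 68.5
χ² = Σ (O − E)² / E
  hairy-stemmed: (66 − 68.5)² / 68.5 = 0.0912
  smooth-stemmed: (71 − 68.5)² / 68.5 = 0.0912
χ² = 0.0912 + 0.0912 = 0.1824 ≈ 0.182
Degrees of freedom = 2 − 1 = 1; critical value at α = 0.1 is 2.706.
Since 0.182 < 2.706, we fail to reject the null hypothesis — the data are consistent with the 1:1 ratio.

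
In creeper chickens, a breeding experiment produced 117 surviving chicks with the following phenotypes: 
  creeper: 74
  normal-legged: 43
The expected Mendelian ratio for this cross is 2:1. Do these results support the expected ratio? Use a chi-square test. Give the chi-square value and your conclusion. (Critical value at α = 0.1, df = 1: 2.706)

0.615; consistent

Total ratio parts = 3. Expected numbers out of 117:
  creeper: 117 × 2/3 = 78
  normal-legged: 117 × 1/3 = 39
χ² = Σ (O − E)² / E
  creeper: (74 − 78)² / 78 = 0.2051
  normal-legged: (43 − 39)² / 39 = 0.4103
χ² = 0.2051 + 0.4103 = 0.6154 ≈ 0.615
Degrees of freedom = 2 − 1 = 1; critical value at α = 0.1 is 2.706.
Since 0.615 < 2.706, we fail to reject the null hypothesis — the data are consistent with the 2:1 ratio.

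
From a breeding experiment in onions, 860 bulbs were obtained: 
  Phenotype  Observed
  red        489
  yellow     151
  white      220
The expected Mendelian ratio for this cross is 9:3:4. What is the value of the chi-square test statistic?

The 9:3:4 ratio has 16 parts, so with N = 860 the expected counts are:
  red: 860 × 9/16 = 483.75
  yellow: 860 × 3/16 = 161.25
  white: 860 × 4/16 = 215
χ² = Σ (O − E)² / E
  red: (489 − 483.75)² / 483.75 = 0.0570
  yellow: (151 − 161.25)² / 161.25 = 0.6516
  white: (220 − 215)² / 215 = 0.1163
χ² = 0.0570 + 0.6516 + 0.1163 = 0.8249 ≈ 0.825

0.825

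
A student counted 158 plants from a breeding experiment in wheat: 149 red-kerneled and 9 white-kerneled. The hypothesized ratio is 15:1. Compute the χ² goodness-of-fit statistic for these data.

Under the 15:1 hypothesis (Σ ratio = 16, N = 158):
  red-kerneled: 158 × 15/16 = 148.125
  white-kerneled: 158 × 1/16 = 9.875
χ² = Σ (O − E)² / E
  red-kerneled: (149 − 148.125)² / 148.125 = 0.0052
  white-kerneled: (9 − 9.875)² / 9.875 = 0.0775
χ² = 0.0052 + 0.0775 = 0.0827 ≈ 0.083

0.083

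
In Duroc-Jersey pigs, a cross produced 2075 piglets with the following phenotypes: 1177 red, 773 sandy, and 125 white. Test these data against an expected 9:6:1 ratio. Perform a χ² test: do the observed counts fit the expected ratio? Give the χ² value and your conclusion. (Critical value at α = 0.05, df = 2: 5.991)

Under the 9:6:1 hypothesis (Σ ratio = 16, N = 2075):
  red: 2075 × 9/16 = 1167.1875
  sandy: 2075 × 6/16 = 778.125
  white: 2075 × 1/16 = 129.6875
χ² = Σ (O − E)² / E
  red: (1177 − 1167.1875)² / 1167.1875 = 0.0825
  sandy: (773 − 778.125)² / 778.125 = 0.0338
  white: (125 − 129.6875)² / 129.6875 = 0.1694
χ² = 0.0825 + 0.0338 + 0.1694 = 0.2857 ≈ 0.286
Degrees of freedom = 3 − 1 = 2; critical value at α = 0.05 is 5.991.
Since 0.286 < 5.991, we fail to reject the null hypothesis — the data are consistent with the 9:6:1 ratio.

0.286; consistent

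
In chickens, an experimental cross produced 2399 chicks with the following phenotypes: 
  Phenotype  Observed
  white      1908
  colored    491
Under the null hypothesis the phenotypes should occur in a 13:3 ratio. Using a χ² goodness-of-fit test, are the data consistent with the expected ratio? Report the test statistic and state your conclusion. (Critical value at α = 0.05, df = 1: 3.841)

Total ratio parts = 16. Expected numbers out of 2399:
  white: 2399 × 13/16 = 1949.1875
  colored: 2399 × 3/16 = 449.8125
χ² = Σ (O − E)² / E
  white: (1908 − 1949.1875)² / 1949.1875 = 0.8703
  colored: (491 − 449.8125)² / 449.8125 = 3.7714
χ² = 0.8703 + 3.7714 = 4.6417 ≈ 4.642
Degrees of freedom = 2 − 1 = 1; critical value at α = 0.05 is 3.841.
Since 4.642 > 3.841, we reject the null hypothesis — the data do not fit the 13:3 ratio.

4.642; not consistent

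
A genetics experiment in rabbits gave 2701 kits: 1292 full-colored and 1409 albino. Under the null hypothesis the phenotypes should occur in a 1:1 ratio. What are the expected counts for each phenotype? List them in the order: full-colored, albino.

1350.5, 1350.5

The 1:1 ratio has 2 parts, so with N = 2701 the expected counts are:
  full-colored: 2701 × 1/2 = 1350.5
  albino: 2701 × 1/2 = 1350.5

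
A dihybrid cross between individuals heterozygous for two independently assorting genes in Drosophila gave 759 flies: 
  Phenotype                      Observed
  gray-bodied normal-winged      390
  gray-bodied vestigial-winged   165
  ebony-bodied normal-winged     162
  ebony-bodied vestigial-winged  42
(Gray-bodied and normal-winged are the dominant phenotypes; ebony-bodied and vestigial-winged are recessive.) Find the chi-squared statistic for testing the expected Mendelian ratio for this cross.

10.159

A dihybrid F₂ with independent assortment and complete dominance at both loci gives a 9:3:3:1 phenotypic ratio.
Total ratio parts = 16. Expected numbers out of 759:
  gray-bodied normal-winged: 759 × 9/16 = 426.9375
  gray-bodied vestigial-winged: 759 × 3/16 = 142.3125
  ebony-bodied normal-winged: 759 × 3/16 = 142.3125
  ebony-bodied vestigial-winged: 759 × 1/16 = 47.4375
χ² = Σ (O − E)² / E
  gray-bodied normal-winged: (390 − 426.9375)² / 426.9375 = 3.1957
  gray-bodied vestigial-winged: (165 − 142.3125)² / 142.3125 = 3.6168
  ebony-bodied normal-winged: (162 − 142.3125)² / 142.3125 = 2.7236
  ebony-bodied vestigial-winged: (42 − 47.4375)² / 47.4375 = 0.6233
χ² = 3.1957 + 3.6168 + 2.7236 + 0.6233 = 10.1594 ≈ 10.159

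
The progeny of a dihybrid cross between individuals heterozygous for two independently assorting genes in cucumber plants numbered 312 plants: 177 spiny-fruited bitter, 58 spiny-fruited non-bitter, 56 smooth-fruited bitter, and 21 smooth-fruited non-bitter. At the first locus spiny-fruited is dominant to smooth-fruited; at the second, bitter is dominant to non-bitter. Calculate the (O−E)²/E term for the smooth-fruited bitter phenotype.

0.107

A dihybrid F₂ with independent assortment and complete dominance at both loci gives a 9:3:3:1 phenotypic ratio.
Total ratio parts = 16. Expected numbers out of 312:
  spiny-fruited bitter: 312 × 9/16 = 175.5
  spiny-fruited non-bitter: 312 × 3/16 = 58.5
  smooth-fruited bitter: 312 × 3/16 = 58.5
  smooth-fruited non-bitter: 312 × 1/16 = 19.5
Contribution of smooth-fruited bitter: (56 − 58.5)² / 58.5 = 0.1068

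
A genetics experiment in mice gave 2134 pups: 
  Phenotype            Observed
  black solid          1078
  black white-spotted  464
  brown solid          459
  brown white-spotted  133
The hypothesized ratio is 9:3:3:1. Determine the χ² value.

31.337

The 9:3:3:1 ratio has 16 parts, so with N = 2134 the expected counts are:
  black solid: 2134 × 9/16 = 1200.375
  black white-spotted: 2134 × 3/16 = 400.125
  brown solid: 2134 × 3/16 = 400.125
  brown white-spotted: 2134 × 1/16 = 133.375
χ² = Σ (O − E)² / E
  black solid: (1078 − 1200.375)² / 1200.375 = 12.4758
  black white-spotted: (464 − 400.125)² / 400.125 = 10.1969
  brown solid: (459 − 400.125)² / 400.125 = 8.6630
  brown white-spotted: (133 − 133.375)² / 133.375 = 0.0011
χ² = 12.4758 + 10.1969 + 8.6630 + 0.0011 = 31.3368 ≈ 31.337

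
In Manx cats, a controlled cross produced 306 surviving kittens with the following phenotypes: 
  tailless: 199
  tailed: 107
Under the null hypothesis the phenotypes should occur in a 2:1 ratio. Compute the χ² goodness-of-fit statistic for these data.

0.368

Under the 2:1 hypothesis (Σ ratio = 3, N = 306):
  tailless: 306 × 2/3 = 204
  tailed: 306 × 1/3 = 102
χ² = Σ (O − E)² / E
  tailless: (199 − 204)² / 204 = 0.1225
  tailed: (107 − 102)² / 102 = 0.2451
χ² = 0.1225 + 0.2451 = 0.3676 ≈ 0.368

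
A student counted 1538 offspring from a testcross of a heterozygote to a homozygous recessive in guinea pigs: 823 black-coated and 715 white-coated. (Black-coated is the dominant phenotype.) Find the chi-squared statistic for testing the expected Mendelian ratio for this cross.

7.584

A testcross of a heterozygote (Aa × aa) gives a 1:1 phenotypic ratio.
Total ratio parts = 2. Expected numbers out of 1538:
  black-coated: 1538 × 1/2 = 769
  white-coated: 1538 × 1/2 = 769
χ² = Σ (O − E)² / E
  black-coated: (823 − 769)² / 769 = 3.7919
  white-coated: (715 − 769)² / 769 = 3.7919
χ² = 3.7919 + 3.7919 = 7.5838 ≈ 7.584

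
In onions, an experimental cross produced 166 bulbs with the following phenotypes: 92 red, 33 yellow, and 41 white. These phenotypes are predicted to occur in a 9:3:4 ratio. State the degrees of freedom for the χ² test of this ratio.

A goodness-of-fit test with 3 phenotype classes has df = 3 − 1 = 2.

2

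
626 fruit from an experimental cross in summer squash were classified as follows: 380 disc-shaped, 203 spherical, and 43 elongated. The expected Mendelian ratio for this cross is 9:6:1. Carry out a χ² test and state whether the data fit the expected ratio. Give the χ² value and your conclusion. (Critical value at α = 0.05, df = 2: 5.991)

6.885; not consistent

The 9:6:1 ratio has 16 parts, so with N = 626 the expected counts are:
  disc-shaped: 626 × 9/16 = 352.125
  spherical: 626 × 6/16 = 234.75
  elongated: 626 × 1/16 = 39.125
χ² = Σ (O − E)² / E
  disc-shaped: (380 − 352.125)² / 352.125 = 2.2066
  spherical: (203 − 234.75)² / 234.75 = 4.2942
  elongated: (43 − 39.125)² / 39.125 = 0.3838
χ² = 2.2066 + 4.2942 + 0.3838 = 6.8846 ≈ 6.885
Degrees of freedom = 3 − 1 = 2; critical value at α = 0.05 is 5.991.
Since 6.885 > 5.991, we reject the null hypothesis — the data do not fit the 9:6:1 ratio.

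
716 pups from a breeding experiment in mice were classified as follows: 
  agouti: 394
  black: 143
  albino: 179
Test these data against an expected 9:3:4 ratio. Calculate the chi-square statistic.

0.760

Under the 9:3:4 hypothesis (Σ ratio = 16, N = 716):
  agouti: 716 × 9/16 = 402.75
  black: 716 × 3/16 = 134.25
  albino: 716 × 4/16 = 179
χ² = Σ (O − E)² / E
  agouti: (394 − 402.75)² / 402.75 = 0.1901
  black: (143 − 134.25)² / 134.25 = 0.5703
  albino: (179 − 179)² / 179 = 0.0000
χ² = 0.1901 + 0.5703 + 0.0000 = 0.7604 ≈ 0.760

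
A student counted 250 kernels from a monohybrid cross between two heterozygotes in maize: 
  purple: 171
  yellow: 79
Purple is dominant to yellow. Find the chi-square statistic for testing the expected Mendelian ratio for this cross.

5.808

For a monohybrid cross between heterozygotes with complete dominance, the expected phenotypic ratio is 3:1.
The 3:1 ratio has 4 parts, so with N = 250 the expected counts are:
  purple: 250 × 3/4 = 187.5
  yellow: 250 × 1/4 = 62.5
χ² = Σ (O − E)² / E
  purple: (171 − 187.5)² / 187.5 = 1.4520
  yellow: (79 − 62.5)² / 62.5 = 4.3560
χ² = 1.4520 + 4.3560 = 5.808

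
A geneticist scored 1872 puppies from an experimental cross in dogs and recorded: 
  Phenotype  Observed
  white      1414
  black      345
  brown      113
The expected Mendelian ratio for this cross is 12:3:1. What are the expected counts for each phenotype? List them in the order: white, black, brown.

Total ratio parts = 16. Expected numbers out of 1872:
  white: 1872 × 12/16 = 1404
  black: 1872 × 3/16 = 351
  brown: 1872 × 1/16 = 117

1404, 351, 117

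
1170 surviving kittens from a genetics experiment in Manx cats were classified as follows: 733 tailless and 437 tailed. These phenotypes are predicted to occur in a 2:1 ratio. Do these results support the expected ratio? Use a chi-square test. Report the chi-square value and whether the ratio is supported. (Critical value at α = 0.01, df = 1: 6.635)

The 2:1 ratio has 3 parts, so with N = 1170 the expected counts are:
  tailless: 1170 × 2/3 = 780
  tailed: 1170 × 1/3 = 390
χ² = Σ (O − E)² / E
  tailless: (733 − 780)² / 780 = 2.8321
  tailed: (437 − 390)² / 390 = 5.6641
χ² = 2.8321 + 5.6641 = 8.4962 ≈ 8.496
Degrees of freedom = 2 − 1 = 1; critical value at α = 0.01 is 6.635.
Since 8.496 > 6.635, we reject the null hypothesis — the data do not fit the 2:1 ratio.

8.496; not consistent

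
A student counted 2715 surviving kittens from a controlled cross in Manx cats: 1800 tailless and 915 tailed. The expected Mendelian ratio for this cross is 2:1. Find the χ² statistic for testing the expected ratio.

Under the 2:1 hypothesis (Σ ratio = 3, N = 2715):
  tailless: 2715 × 2/3 = 1810
  tailed: 2715 × 1/3 = 905
χ² = Σ (O − E)² / E
  tailless: (1800 − 1810)² / 1810 = 0.0552
  tailed: (915 − 905)² / 905 = 0.1105
χ² = 0.0552 + 0.1105 = 0.1657 ≈ 0.166

0.166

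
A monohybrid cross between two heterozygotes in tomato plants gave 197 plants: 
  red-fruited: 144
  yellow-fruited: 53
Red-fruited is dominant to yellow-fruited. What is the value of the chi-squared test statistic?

For a monohybrid cross between heterozygotes with complete dominance, the expected phenotypic ratio is 3:1.
Under the 3:1 hypothesis (Σ ratio = 4, N = 197):
  red-fruited: 197 × 3/4 = 147.75
  yellow-fruited: 197 × 1/4 = 49.25
χ² = Σ (O − E)² / E
  red-fruited: (144 − 147.75)² / 147.75 = 0.0952
  yellow-fruited: (53 − 49.25)² / 49.25 = 0.2855
χ² = 0.0952 + 0.2855 = 0.3807 ≈ 0.381

0.381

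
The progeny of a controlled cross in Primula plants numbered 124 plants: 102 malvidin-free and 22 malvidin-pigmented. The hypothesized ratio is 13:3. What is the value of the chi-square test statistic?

The 13:3 ratio has 16 parts, so with N = 124 the expected counts are:
  malvidin-free: 124 × 13/16 = 100.75
  malvidin-pigmented: 124 × 3/16 = 23.25
χ² = Σ (O − E)² / E
  malvidin-free: (102 − 100.75)² / 100.75 = 0.0155
  malvidin-pigmented: (22 − 23.25)² / 23.25 = 0.0672
χ² = 0.0155 + 0.0672 = 0.0827 ≈ 0.083

0.083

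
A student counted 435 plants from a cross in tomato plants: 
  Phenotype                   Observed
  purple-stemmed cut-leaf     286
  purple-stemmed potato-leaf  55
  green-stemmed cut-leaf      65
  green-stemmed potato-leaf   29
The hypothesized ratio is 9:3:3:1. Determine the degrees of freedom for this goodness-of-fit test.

A goodness-of-fit test with 4 phenotype classes has df = 4 − 1 = 3.

3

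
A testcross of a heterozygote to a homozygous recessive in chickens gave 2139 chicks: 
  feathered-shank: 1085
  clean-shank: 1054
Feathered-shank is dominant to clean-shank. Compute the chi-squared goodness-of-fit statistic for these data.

0.449

A testcross of a heterozygote (Aa × aa) gives a 1:1 phenotypic ratio.
The 1:1 ratio has 2 parts, so with N = 2139 the expected counts are:
  feathered-shank: 2139 × 1/2 = 1069.5
  clean-shank: 2139 × 1/2 = 1069.5
χ² = Σ (O − E)² / E
  feathered-shank: (1085 − 1069.5)² / 1069.5 = 0.2246
  clean-shank: (1054 − 1069.5)² / 1069.5 = 0.2246
χ² = 0.2246 + 0.2246 = 0.4492 ≈ 0.449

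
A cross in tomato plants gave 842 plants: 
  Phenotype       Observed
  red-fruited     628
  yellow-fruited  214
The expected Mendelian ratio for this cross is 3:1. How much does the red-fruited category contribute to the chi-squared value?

Under the 3:1 hypothesis (Σ ratio = 4, N = 842):
  red-fruited: 842 × 3/4 = 631.5
  yellow-fruited: 842 × 1/4 = 210.5
Contribution of red-fruited: (628 − 631.5)² / 631.5 = 0.0194

0.019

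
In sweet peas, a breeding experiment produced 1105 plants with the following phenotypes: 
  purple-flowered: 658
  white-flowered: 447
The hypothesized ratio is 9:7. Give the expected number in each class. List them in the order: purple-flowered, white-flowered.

621.5625, 483.4375

The 9:7 ratio has 16 parts, so with N = 1105 the expected counts are:
  purple-flowered: 1105 × 9/16 = 621.5625
  white-flowered: 1105 × 7/16 = 483.4375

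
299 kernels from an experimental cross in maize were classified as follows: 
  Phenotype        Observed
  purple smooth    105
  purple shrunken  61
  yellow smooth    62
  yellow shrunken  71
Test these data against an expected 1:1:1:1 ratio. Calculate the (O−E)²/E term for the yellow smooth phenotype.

2.175

Total ratio parts = 4. Expected numbers out of 299:
  purple smooth: 299 × 1/4 = 74.75
  purple shrunken: 299 × 1/4 = 74.75
  yellow smooth: 299 × 1/4 = 74.75
  yellow shrunken: 299 × 1/4 = 74.75
Contribution of yellow smooth: (62 − 74.75)² / 74.75 = 2.1747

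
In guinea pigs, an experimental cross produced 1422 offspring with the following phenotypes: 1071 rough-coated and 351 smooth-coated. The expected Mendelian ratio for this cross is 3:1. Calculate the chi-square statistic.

0.076

Expected counts for N = 1422 under a 3:1 ratio (total parts = 4):
  rough-coated: 1422 × 3/4 = 1066.5
  smooth-coated: 1422 × 1/4 = 355.5
χ² = Σ (O − E)² / E
  rough-coated: (1071 − 1066.5)² / 1066.5 = 0.0190
  smooth-coated: (351 − 355.5)² / 355.5 = 0.0570
χ² = 0.0190 + 0.0570 = 0.076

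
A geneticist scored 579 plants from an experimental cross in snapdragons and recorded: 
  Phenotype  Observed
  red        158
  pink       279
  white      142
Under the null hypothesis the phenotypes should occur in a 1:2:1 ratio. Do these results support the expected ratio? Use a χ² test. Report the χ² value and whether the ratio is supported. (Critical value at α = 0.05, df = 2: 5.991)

The 1:2:1 ratio has 4 parts, so with N = 579 the expected counts are:
  red: 579 × 1/4 = 144.75
  pink: 579 × 2/4 = 289.5
  white: 579 × 1/4 = 144.75
χ² = Σ (O − E)² / E
  red: (158 − 144.75)² / 144.75 = 1.2129
  pink: (279 − 289.5)² / 289.5 = 0.3808
  white: (142 − 144.75)² / 144.75 = 0.0522
χ² = 1.2129 + 0.3808 + 0.0522 = 1.6459 ≈ 1.646
Degrees of freedom = 3 − 1 = 2; critical value at α = 0.05 is 5.991.
Since 1.646 < 5.991, we fail to reject the null hypothesis — the data are consistent with the 1:2:1 ratio.

1.646; consistent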